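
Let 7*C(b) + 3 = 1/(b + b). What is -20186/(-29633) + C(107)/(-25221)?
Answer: 762667431541/1119566091714 ≈ 0.68122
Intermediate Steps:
C(b) = -3/7 + 1/(14*b) (C(b) = -3/7 + 1/(7*(b + b)) = -3/7 + 1/(7*((2*b))) = -3/7 + (1/(2*b))/7 = -3/7 + 1/(14*b))
-20186/(-29633) + C(107)/(-25221) = -20186/(-29633) + ((1/14)*(1 - 6*107)/107)/(-25221) = -20186*(-1/29633) + ((1/14)*(1/107)*(1 - 642))*(-1/25221) = 20186/29633 + ((1/14)*(1/107)*(-641))*(-1/25221) = 20186/29633 - 641/1498*(-1/25221) = 20186/29633 + 641/37781058 = 762667431541/1119566091714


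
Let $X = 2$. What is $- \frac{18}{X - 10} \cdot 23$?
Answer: $\frac{207}{4} \approx 51.75$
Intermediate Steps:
$- \frac{18}{X - 10} \cdot 23 = - \frac{18}{2 - 10} \cdot 23 = - \frac{18}{-8} \cdot 23 = \left(-18\right) \left(- \frac{1}{8}\right) 23 = \frac{9}{4} \cdot 23 = \frac{207}{4}$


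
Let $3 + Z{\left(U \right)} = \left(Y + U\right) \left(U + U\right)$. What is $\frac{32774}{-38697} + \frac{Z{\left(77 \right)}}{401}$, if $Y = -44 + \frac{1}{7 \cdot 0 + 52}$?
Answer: $\frac{4771371583}{403454922} \approx 11.826$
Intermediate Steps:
$Y = - \frac{2287}{52}$ ($Y = -44 + \frac{1}{0 + 52} = -44 + \frac{1}{52} = - \frac{2287}{52} \approx -43.981$)
$Z{\left(U \right)} = -3 + 2 U \left(- \frac{2287}{52} + U\right)$ ($Z{\left(U \right)} = -3 + \left(- \frac{2287}{52} + U\right) \left(U + U\right) = -3 + \left(- \frac{2287}{52} + U\right) 2 U = -3 + 2 U \left(- \frac{2287}{52} + U\right)$)
$\frac{32774}{-38697} + \frac{Z{\left(77 \right)}}{401} = \frac{32774}{-38697} + \frac{-3 + 2 \cdot 77^{2} - \frac{176099}{26}}{401} = 32774 \left(- \frac{1}{38697}\right) + \left(-3 + 2 \cdot 5929 - \frac{176099}{26}\right) \frac{1}{401} = - \frac{32774}{38697} + \left(-3 + 11858 - \frac{176099}{26}\right) \frac{1}{401} = - \frac{32774}{38697} + \frac{132131}{26} \cdot \frac{1}{401} = - \frac{32774}{38697} + \frac{132131}{10426} = \frac{4771371583}{403454922}$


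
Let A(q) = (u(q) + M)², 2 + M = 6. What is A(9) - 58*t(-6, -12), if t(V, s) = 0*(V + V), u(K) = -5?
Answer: 1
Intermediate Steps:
M = 4 (M = -2 + 6 = 4)
t(V, s) = 0 (t(V, s) = 0*(2*V) = 0)
A(q) = 1 (A(q) = (-5 + 4)² = (-1)² = 1)
A(9) - 58*t(-6, -12) = 1 - 58*0 = 1 + 0 = 1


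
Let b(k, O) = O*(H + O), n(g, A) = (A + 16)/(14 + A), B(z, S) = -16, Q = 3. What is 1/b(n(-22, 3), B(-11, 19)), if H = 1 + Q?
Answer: 1/192 ≈ 0.0052083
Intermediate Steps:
H = 4 (H = 1 + 3 = 4)
n(g, A) = (16 + A)/(14 + A)
b(k, O) = O*(4 + O)
1/b(n(-22, 3), B(-11, 19)) = 1/(-16*(4 - 16)) = 1/(-16*(-12)) = 1/192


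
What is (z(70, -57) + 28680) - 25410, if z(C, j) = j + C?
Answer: 3283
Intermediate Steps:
z(C, j) = C + j
(z(70, -57) + 28680) - 25410 = ((70 - 57) + 28680) - 25410 = (13 + 28680) - 25410 = 28693 - 25410 = 3283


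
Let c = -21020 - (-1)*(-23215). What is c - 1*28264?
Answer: -72499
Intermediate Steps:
c = -44235 (c = -21020 - 1*23215 = -21020 - 23215 = -44235)
c - 1*28264 = -44235 - 1*28264 = -44235 - 28264 = -72499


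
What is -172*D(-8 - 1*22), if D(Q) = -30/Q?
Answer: -172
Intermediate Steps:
-172*D(-8 - 1*22) = -(-5160)/(-8 - 1*22) = -(-5160)/(-8 - 22) = -(-5160)/(-30) = -(-5160)*(-1)/30 = -172*1 = -172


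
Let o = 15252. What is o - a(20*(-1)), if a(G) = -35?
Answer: 15287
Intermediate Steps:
o - a(20*(-1)) = 15252 - 1*(-35) = 15252 + 35 = 15287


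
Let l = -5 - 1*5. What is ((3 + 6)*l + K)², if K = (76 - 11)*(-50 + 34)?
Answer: 1276900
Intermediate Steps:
l = -10 (l = -5 - 5 = -10)
K = -1040 (K = 65*(-16) = -1040)
((3 + 6)*l + K)² = ((3 + 6)*(-10) - 1040)² = (9*(-10) - 1040)² = (-90 - 1040)² = (-1130)² = 1276900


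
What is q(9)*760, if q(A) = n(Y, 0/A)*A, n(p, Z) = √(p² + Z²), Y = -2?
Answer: 13680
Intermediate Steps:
n(p, Z) = √(Z² + p²)
q(A) = 2*A (q(A) = √((0/A)² + (-2)²)*A = √(0² + 4)*A = √(0 + 4)*A = √4*A = 2*A)
q(9)*760 = (2*9)*760 = 18*760 = 13680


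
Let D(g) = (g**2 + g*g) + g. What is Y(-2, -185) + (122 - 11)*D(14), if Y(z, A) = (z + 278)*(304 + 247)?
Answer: 197142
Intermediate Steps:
Y(z, A) = 153178 + 551*z (Y(z, A) = (278 + z)*551 = 153178 + 551*z)
D(g) = g + 2*g**2 (D(g) = (g**2 + g**2) + g = 2*g**2 + g = g + 2*g**2)
Y(-2, -185) + (122 - 11)*D(14) = (153178 + 551*(-2)) + (122 - 11)*(14*(1 + 2*14)) = (153178 - 1102) + 111*(14*(1 + 28)) = 152076 + 111*(14*29) = 152076 + 111*406 = 152076 + 45066 = 197142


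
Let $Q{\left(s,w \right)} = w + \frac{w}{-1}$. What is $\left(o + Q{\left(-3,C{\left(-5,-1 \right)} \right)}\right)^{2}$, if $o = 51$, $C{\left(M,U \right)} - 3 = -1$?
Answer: $2601$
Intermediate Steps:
$C{\left(M,U \right)} = 2$ ($C{\left(M,U \right)} = 3 - 1 = 2$)
$Q{\left(s,w \right)} = 0$ ($Q{\left(s,w \right)} = w + w \left(-1\right) = w - w = 0$)
$\left(o + Q{\left(-3,C{\left(-5,-1 \right)} \right)}\right)^{2} = \left(51 + 0\right)^{2} = 51^{2} = 2601$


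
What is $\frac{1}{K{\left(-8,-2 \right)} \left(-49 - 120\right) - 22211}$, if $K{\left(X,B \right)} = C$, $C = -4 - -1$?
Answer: $- \frac{1}{21704} \approx -4.6074 \cdot 10^{-5}$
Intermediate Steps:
$C = -3$ ($C = -4 + 1 = -3$)
$K{\left(X,B \right)} = -3$
$\frac{1}{K{\left(-8,-2 \right)} \left(-49 - 120\right) - 22211} = \frac{1}{- 3 \left(-49 - 120\right) - 22211} = \frac{1}{\left(-3\right) \left(-169\right) - 22211} = \frac{1}{507 - 22211} = \frac{1}{-21704} = - \frac{1}{21704}$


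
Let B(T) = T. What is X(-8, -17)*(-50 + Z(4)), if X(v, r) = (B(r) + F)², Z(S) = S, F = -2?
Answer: -16606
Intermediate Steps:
X(v, r) = (-2 + r)² (X(v, r) = (r - 2)² = (-2 + r)²)
X(-8, -17)*(-50 + Z(4)) = (-2 - 17)²*(-50 + 4) = (-19)²*(-46) = 361*(-46) = -16606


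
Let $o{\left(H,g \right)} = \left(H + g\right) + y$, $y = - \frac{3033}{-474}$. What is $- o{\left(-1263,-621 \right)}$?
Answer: $\frac{296661}{158} \approx 1877.6$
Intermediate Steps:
$y = \frac{1011}{158}$ ($y = \left(-3033\right) \left(- \frac{1}{474}\right) = \frac{1011}{158} \approx 6.3987$)
$o{\left(H,g \right)} = \frac{1011}{158} + H + g$ ($o{\left(H,g \right)} = \left(H + g\right) + \frac{1011}{158} = \frac{1011}{158} + H + g$)
$- o{\left(-1263,-621 \right)} = - (\frac{1011}{158} - 1263 - 621) = \left(-1\right) \left(- \frac{296661}{158}\right) = \frac{296661}{158}$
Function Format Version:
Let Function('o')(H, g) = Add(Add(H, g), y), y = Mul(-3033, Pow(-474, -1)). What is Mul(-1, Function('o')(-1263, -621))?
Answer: Rational(296661, 158) ≈ 1877.6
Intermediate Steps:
y = Rational(1011, 158) (y = Mul(-3033, Rational(-1, 474)) = Rational(1011, 158) ≈ 6.3987)
Function('o')(H, g) = Add(Rational(1011, 158), H, g) (Function('o')(H, g) = Add(Add(H, g), Rational(1011, 158)) = Add(Rational(1011, 158), H, g))
Mul(-1, Function('o')(-1263, -621)) = Mul(-1, Add(Rational(1011, 158), -1263, -621)) = Mul(-1, Rational(-296661, 158)) = Rational(296661, 158)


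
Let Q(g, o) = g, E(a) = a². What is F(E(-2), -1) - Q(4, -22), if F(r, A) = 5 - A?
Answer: 2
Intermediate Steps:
F(E(-2), -1) - Q(4, -22) = (5 - 1*(-1)) - 1*4 = (5 + 1) - 4 = 6 - 4 = 2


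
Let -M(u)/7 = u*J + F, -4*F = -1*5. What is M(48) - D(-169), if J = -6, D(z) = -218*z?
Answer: -139339/4 ≈ -34835.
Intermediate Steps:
F = 5/4 (F = -(-1)*5/4 = -¼*(-5) = 5/4 ≈ 1.2500)
M(u) = -35/4 + 42*u (M(u) = -7*(u*(-6) + 5/4) = -7*(-6*u + 5/4) = -7*(5/4 - 6*u) = -35/4 + 42*u)
M(48) - D(-169) = (-35/4 + 42*48) - (-218)*(-169) = (-35/4 + 2016) - 1*36842 = 8029/4 - 36842 = -139339/4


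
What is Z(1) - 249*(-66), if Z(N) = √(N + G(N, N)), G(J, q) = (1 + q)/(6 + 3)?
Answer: 16434 + √11/3 ≈ 16435.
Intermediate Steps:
G(J, q) = ⅑ + q/9 (G(J, q) = (1 + q)/9 = (1 + q)*(⅑) = ⅑ + q/9)
Z(N) = √(⅑ + 10*N/9) (Z(N) = √(N + (⅑ + N/9)) = √(⅑ + 10*N/9))
Z(1) - 249*(-66) = √(1 + 10*1)/3 - 249*(-66) = √(1 + 10)/3 + 16434 = √11/3 + 16434 = 16434 + √11/3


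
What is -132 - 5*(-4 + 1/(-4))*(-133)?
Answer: -11833/4 ≈ -2958.3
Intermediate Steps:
-132 - 5*(-4 + 1/(-4))*(-133) = -132 - 5*(-4 - ¼)*(-133) = -132 - 5*(-17/4)*(-133) = -132 + (85/4)*(-133) = -132 - 11305/4 = -11833/4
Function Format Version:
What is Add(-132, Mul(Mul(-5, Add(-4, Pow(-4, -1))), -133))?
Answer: Rational(-11833, 4) ≈ -2958.3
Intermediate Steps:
Add(-132, Mul(Mul(-5, Add(-4, Pow(-4, -1))), -133)) = Add(-132, Mul(Mul(-5, Add(-4, Rational(-1, 4))), -133)) = Add(-132, Mul(Mul(-5, Rational(-17, 4)), -133)) = Add(-132, Mul(Rational(85, 4), -133)) = Add(-132, Rational(-11305, 4)) = Rational(-11833, 4)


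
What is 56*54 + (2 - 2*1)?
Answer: 3024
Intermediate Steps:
56*54 + (2 - 2*1) = 3024 + (2 - 2) = 3024 + 0 = 3024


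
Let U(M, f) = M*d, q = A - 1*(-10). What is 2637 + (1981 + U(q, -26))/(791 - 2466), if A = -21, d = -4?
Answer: 176598/67 ≈ 2635.8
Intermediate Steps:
q = -11 (q = -21 - 1*(-10) = -21 + 10 = -11)
U(M, f) = -4*M (U(M, f) = M*(-4) = -4*M)
2637 + (1981 + U(q, -26))/(791 - 2466) = 2637 + (1981 - 4*(-11))/(791 - 2466) = 2637 + (1981 + 44)/(-1675) = 2637 + 2025*(-1/1675) = 2637 - 81/67 = 176598/67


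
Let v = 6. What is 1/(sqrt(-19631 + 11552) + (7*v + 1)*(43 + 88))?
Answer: 5633/31738768 - I*sqrt(8079)/31738768 ≈ 0.00017748 - 2.832e-6*I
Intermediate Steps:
1/(sqrt(-19631 + 11552) + (7*v + 1)*(43 + 88)) = 1/(sqrt(-19631 + 11552) + (7*6 + 1)*(43 + 88)) = 1/(sqrt(-8079) + (42 + 1)*131) = 1/(I*sqrt(8079) + 43*131) = 1/(I*sqrt(8079) + 5633) = 1/(5633 + I*sqrt(8079))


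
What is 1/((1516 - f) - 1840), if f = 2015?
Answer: -1/2339 ≈ -0.00042753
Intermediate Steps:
1/((1516 - f) - 1840) = 1/((1516 - 1*2015) - 1840) = 1/((1516 - 2015) - 1840) = 1/(-499 - 1840) = 1/(-2339) = -1/2339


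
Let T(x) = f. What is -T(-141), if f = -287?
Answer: 287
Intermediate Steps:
T(x) = -287
-T(-141) = -1*(-287) = 287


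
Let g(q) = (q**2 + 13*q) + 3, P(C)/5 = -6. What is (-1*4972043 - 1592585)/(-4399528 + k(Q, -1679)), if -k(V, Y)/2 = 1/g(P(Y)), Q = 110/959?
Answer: 1683827082/1128478933 ≈ 1.4921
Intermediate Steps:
P(C) = -30 (P(C) = 5*(-6) = -30)
Q = 110/959 (Q = 110*(1/959) = 110/959 ≈ 0.11470)
g(q) = 3 + q**2 + 13*q
k(V, Y) = -2/513 (k(V, Y) = -2/(3 + (-30)**2 + 13*(-30)) = -2/(3 + 900 - 390) = -2/513)
(-1*4972043 - 1592585)/(-4399528 + k(Q, -1679)) = (-1*4972043 - 1592585)/(-4399528 - 2/513) = (-4972043 - 1592585)/(-2256957866/513) = -6564628*(-513/2256957866) = 1683827082/1128478933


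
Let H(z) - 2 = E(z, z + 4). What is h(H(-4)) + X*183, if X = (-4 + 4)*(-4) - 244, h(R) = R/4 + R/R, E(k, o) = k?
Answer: -89303/2 ≈ -44652.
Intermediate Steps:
H(z) = 2 + z
h(R) = 1 + R/4 (h(R) = R*(¼) + 1 = R/4 + 1 = 1 + R/4)
X = -244 (X = 0*(-4) - 244 = 0 - 244 = -244)
h(H(-4)) + X*183 = (1 + (2 - 4)/4) - 244*183 = (1 + (¼)*(-2)) - 44652 = (1 - ½) - 44652 = ½ - 44652 = -89303/2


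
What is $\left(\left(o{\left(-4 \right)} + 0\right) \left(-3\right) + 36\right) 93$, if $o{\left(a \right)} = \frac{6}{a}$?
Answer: $\frac{7533}{2} \approx 3766.5$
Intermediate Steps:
$\left(\left(o{\left(-4 \right)} + 0\right) \left(-3\right) + 36\right) 93 = \left(\left(\frac{6}{-4} + 0\right) \left(-3\right) + 36\right) 93 = \left(\left(6 \left(- \frac{1}{4}\right) + 0\right) \left(-3\right) + 36\right) 93 = \left(\left(- \frac{3}{2} + 0\right) \left(-3\right) + 36\right) 93 = \left(\left(- \frac{3}{2}\right) \left(-3\right) + 36\right) 93 = \left(\frac{9}{2} + 36\right) 93 = \frac{81}{2} \cdot 93 = \frac{7533}{2}$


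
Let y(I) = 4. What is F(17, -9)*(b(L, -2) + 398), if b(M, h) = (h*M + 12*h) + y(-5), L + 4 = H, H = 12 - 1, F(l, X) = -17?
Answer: -6188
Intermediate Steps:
H = 11
L = 7 (L = -4 + 11 = 7)
b(M, h) = 4 + 12*h + M*h (b(M, h) = (h*M + 12*h) + 4 = (M*h + 12*h) + 4 = (12*h + M*h) + 4 = 4 + 12*h + M*h)
F(17, -9)*(b(L, -2) + 398) = -17*((4 + 12*(-2) + 7*(-2)) + 398) = -17*((4 - 24 - 14) + 398) = -17*(-34 + 398) = -17*364 = -6188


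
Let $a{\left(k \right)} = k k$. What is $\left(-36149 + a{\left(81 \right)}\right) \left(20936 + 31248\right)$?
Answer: $-1544020192$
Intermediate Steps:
$a{\left(k \right)} = k^{2}$
$\left(-36149 + a{\left(81 \right)}\right) \left(20936 + 31248\right) = \left(-36149 + 81^{2}\right) \left(20936 + 31248\right) = \left(-36149 + 6561\right) 52184 = \left(-29588\right) 52184 = -1544020192$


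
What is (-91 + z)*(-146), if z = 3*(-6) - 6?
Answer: 16790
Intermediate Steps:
z = -24 (z = -18 - 6 = -24)
(-91 + z)*(-146) = (-91 - 24)*(-146) = -115*(-146) = 16790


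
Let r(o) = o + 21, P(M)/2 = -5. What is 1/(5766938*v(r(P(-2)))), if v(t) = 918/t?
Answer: 11/5294049084 ≈ 2.0778e-9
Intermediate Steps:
P(M) = -10 (P(M) = 2*(-5) = -10)
r(o) = 21 + o
1/(5766938*v(r(P(-2)))) = 1/(5766938*((918/(21 - 10)))) = 1/(5766938*((918/11))) = 1/(5766938*((918*(1/11)))) = 1/(5766938*(918/11)) = (1/5766938)*(11/918) = 11/5294049084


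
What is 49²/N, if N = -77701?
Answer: -2401/77701 ≈ -0.030901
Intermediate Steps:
49²/N = 49²/(-77701) = 2401*(-1/77701) = -2401/77701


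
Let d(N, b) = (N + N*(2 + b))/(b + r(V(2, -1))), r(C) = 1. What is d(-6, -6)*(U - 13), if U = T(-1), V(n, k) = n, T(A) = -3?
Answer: 288/5 ≈ 57.600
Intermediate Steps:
U = -3
d(N, b) = (N + N*(2 + b))/(1 + b) (d(N, b) = (N + N*(2 + b))/(b + 1) = (N + N*(2 + b))/(1 + b))
d(-6, -6)*(U - 13) = (-6*(3 - 6)/(1 - 6))*(-3 - 13) = -6*(-3)/(-5)*(-16) = -6*(-⅕)*(-3)*(-16) = -18/5*(-16) = 288/5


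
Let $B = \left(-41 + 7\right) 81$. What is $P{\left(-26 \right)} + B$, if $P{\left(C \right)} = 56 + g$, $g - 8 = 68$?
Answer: $-2622$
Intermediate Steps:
$g = 76$ ($g = 8 + 68 = 76$)
$B = -2754$ ($B = \left(-34\right) 81 = -2754$)
$P{\left(C \right)} = 132$ ($P{\left(C \right)} = 56 + 76 = 132$)
$P{\left(-26 \right)} + B = 132 - 2754 = -2622$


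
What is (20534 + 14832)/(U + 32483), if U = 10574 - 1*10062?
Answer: 35366/32995 ≈ 1.0719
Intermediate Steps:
U = 512 (U = 10574 - 10062 = 512)
(20534 + 14832)/(U + 32483) = (20534 + 14832)/(512 + 32483) = 35366/32995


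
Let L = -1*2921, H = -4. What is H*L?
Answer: 11684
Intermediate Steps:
L = -2921
H*L = -4*(-2921) = 11684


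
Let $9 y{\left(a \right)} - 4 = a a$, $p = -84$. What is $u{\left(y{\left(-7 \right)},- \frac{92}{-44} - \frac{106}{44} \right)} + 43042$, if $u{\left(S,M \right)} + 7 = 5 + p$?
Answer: $42956$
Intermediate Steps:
$y{\left(a \right)} = \frac{4}{9} + \frac{a^{2}}{9}$ ($y{\left(a \right)} = \frac{4}{9} + \frac{a a}{9} = \frac{4}{9} + \frac{a^{2}}{9}$)
$u{\left(S,M \right)} = -86$ ($u{\left(S,M \right)} = -7 + \left(5 - 84\right) = -7 - 79 = -86$)
$u{\left(y{\left(-7 \right)},- \frac{92}{-44} - \frac{106}{44} \right)} + 43042 = -86 + 43042 = 42956$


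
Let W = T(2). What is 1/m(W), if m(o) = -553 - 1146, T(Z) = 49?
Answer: -1/1699 ≈ -0.00058858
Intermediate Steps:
W = 49
m(o) = -1699
1/m(W) = 1/(-1699) = -1/1699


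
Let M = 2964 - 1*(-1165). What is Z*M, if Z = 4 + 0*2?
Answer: 16516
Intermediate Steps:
M = 4129 (M = 2964 + 1165 = 4129)
Z = 4 (Z = 4 + 0 = 4)
Z*M = 4*4129 = 16516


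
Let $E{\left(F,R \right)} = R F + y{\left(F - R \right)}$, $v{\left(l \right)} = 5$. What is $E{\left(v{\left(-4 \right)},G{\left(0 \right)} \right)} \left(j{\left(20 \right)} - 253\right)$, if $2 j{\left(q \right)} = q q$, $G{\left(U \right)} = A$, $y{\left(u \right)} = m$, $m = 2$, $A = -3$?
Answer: $689$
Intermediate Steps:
$y{\left(u \right)} = 2$
$G{\left(U \right)} = -3$
$j{\left(q \right)} = \frac{q^{2}}{2}$ ($j{\left(q \right)} = \frac{q q}{2} = \frac{q^{2}}{2}$)
$E{\left(F,R \right)} = 2 + F R$ ($E{\left(F,R \right)} = R F + 2 = F R + 2 = 2 + F R$)
$E{\left(v{\left(-4 \right)},G{\left(0 \right)} \right)} \left(j{\left(20 \right)} - 253\right) = \left(2 + 5 \left(-3\right)\right) \left(\frac{20^{2}}{2} - 253\right) = \left(2 - 15\right) \left(\frac{1}{2} \cdot 400 - 253\right) = - 13 \left(200 - 253\right) = \left(-13\right) \left(-53\right) = 689$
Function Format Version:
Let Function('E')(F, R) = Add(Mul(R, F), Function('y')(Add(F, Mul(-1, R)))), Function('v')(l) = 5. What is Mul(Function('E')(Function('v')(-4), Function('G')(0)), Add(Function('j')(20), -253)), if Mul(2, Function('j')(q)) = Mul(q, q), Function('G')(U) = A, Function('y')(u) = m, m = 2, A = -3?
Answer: 689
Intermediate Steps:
Function('y')(u) = 2
Function('G')(U) = -3
Function('j')(q) = Mul(Rational(1, 2), Pow(q, 2)) (Function('j')(q) = Mul(Rational(1, 2), Mul(q, q)) = Mul(Rational(1, 2), Pow(q, 2)))
Function('E')(F, R) = Add(2, Mul(F, R)) (Function('E')(F, R) = Add(Mul(R, F), 2) = Add(Mul(F, R), 2) = Add(2, Mul(F, R)))
Mul(Function('E')(Function('v')(-4), Function('G')(0)), Add(Function('j')(20), -253)) = Mul(Add(2, Mul(5, -3)), Add(Mul(Rational(1, 2), Pow(20, 2)), -253)) = Mul(Add(2, -15), Add(Mul(Rational(1, 2), 400), -253)) = Mul(-13, Add(200, -253)) = Mul(-13, -53) = 689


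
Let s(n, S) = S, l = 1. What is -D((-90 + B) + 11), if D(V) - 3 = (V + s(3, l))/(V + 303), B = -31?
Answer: -470/193 ≈ -2.4352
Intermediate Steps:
D(V) = 3 + (1 + V)/(303 + V) (D(V) = 3 + (V + 1)/(V + 303) = 3 + (1 + V)/(303 + V))
-D((-90 + B) + 11) = -2*(455 + 2*((-90 - 31) + 11))/(303 + ((-90 - 31) + 11)) = -2*(455 + 2*(-121 + 11))/(303 + (-121 + 11)) = -2*(455 + 2*(-110))/(303 - 110) = -2*(455 - 220)/193 = -2*235/193 = -1*470/193 = -470/193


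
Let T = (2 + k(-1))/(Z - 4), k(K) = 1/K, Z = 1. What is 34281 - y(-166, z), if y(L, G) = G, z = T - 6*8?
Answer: 102988/3 ≈ 34329.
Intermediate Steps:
T = -⅓ (T = (2 + 1/(-1))/(1 - 4) = (2 - 1)/(-3) = 1*(-⅓) = -⅓ ≈ -0.33333)
z = -145/3 (z = -⅓ - 6*8 = -⅓ - 48 = -145/3 ≈ -48.333)
34281 - y(-166, z) = 34281 - 1*(-145/3) = 34281 + 145/3 = 102988/3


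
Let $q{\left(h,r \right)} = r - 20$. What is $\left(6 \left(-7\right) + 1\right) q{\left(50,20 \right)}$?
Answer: $0$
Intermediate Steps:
$q{\left(h,r \right)} = -20 + r$ ($q{\left(h,r \right)} = r - 20 = -20 + r$)
$\left(6 \left(-7\right) + 1\right) q{\left(50,20 \right)} = \left(6 \left(-7\right) + 1\right) \left(-20 + 20\right) = \left(-42 + 1\right) 0 = \left(-41\right) 0 = 0$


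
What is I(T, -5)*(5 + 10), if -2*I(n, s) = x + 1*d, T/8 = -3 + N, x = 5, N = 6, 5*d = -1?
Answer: -36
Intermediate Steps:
d = -1/5 (d = (1/5)*(-1) = -1/5 ≈ -0.20000)
T = 24 (T = 8*(-3 + 6) = 8*3 = 24)
I(n, s) = -12/5 (I(n, s) = -(5 + 1*(-1/5))/2 = -(5 - 1/5)/2 = -1/2*24/5 = -12/5)
I(T, -5)*(5 + 10) = -12*(5 + 10)/5 = -12/5*15 = -36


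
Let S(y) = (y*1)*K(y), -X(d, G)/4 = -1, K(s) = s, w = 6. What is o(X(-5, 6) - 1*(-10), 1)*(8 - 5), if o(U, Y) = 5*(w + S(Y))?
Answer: 105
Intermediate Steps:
X(d, G) = 4 (X(d, G) = -4*(-1) = 4)
S(y) = y² (S(y) = (y*1)*y = y*y = y²)
o(U, Y) = 30 + 5*Y² (o(U, Y) = 5*(6 + Y²) = 30 + 5*Y²)
o(X(-5, 6) - 1*(-10), 1)*(8 - 5) = (30 + 5*1²)*(8 - 5) = (30 + 5*1)*3 = (30 + 5)*3 = 35*3 = 105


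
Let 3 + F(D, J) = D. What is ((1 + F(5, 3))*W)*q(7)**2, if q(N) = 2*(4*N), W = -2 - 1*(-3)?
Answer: 9408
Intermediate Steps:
W = 1 (W = -2 + 3 = 1)
F(D, J) = -3 + D
q(N) = 8*N
((1 + F(5, 3))*W)*q(7)**2 = ((1 + (-3 + 5))*1)*(8*7)**2 = ((1 + 2)*1)*56**2 = (3*1)*3136 = 3*3136 = 9408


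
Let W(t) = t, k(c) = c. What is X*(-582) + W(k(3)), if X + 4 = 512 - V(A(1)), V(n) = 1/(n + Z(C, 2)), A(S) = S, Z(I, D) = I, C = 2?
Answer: -295459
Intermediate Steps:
V(n) = 1/(2 + n) (V(n) = 1/(n + 2) = 1/(2 + n))
X = 1523/3 (X = -4 + (512 - 1/(2 + 1)) = -4 + (512 - 1/3) = -4 + (512 - 1*⅓) = -4 + (512 - ⅓) = -4 + 1535/3 = 1523/3 ≈ 507.67)
X*(-582) + W(k(3)) = (1523/3)*(-582) + 3 = -295462 + 3 = -295459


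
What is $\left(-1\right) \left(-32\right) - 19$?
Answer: $13$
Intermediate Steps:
$\left(-1\right) \left(-32\right) - 19 = 32 - 19 = 13$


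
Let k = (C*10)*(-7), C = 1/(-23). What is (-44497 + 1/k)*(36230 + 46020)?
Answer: -3659851225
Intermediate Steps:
C = -1/23 ≈ -0.043478
k = 70/23 (k = -1/23*10*(-7) = -10/23*(-7) = 70/23 ≈ 3.0435)
(-44497 + 1/k)*(36230 + 46020) = (-44497 + 1/(70/23))*(36230 + 46020) = (-44497 + 23/70)*82250 = -3114767/70*82250 = -3659851225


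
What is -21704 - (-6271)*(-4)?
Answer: -46788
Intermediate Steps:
-21704 - (-6271)*(-4) = -21704 - 1*25084 = -21704 - 25084 = -46788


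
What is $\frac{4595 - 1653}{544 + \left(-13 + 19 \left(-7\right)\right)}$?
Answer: $\frac{1471}{199} \approx 7.392$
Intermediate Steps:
$\frac{4595 - 1653}{544 + \left(-13 + 19 \left(-7\right)\right)} = \frac{2942}{544 - 146} = \frac{2942}{398} = 2942 \cdot \frac{1}{398} = \frac{1471}{199}$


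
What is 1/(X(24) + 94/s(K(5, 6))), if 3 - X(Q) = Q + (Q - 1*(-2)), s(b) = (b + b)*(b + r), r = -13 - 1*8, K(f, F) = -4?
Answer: -100/4653 ≈ -0.021491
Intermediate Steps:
r = -21 (r = -13 - 8 = -21)
s(b) = 2*b*(-21 + b) (s(b) = (b + b)*(b - 21) = (2*b)*(-21 + b) = 2*b*(-21 + b))
X(Q) = 1 - 2*Q (X(Q) = 3 - (Q + (Q - 1*(-2))) = 3 - (Q + (Q + 2)) = 3 - (Q + (2 + Q)) = 3 - (2 + 2*Q) = 3 + (-2 - 2*Q) = 1 - 2*Q)
1/(X(24) + 94/s(K(5, 6))) = 1/((1 - 2*24) + 94/((2*(-4)*(-21 - 4)))) = 1/((1 - 48) + 94/((2*(-4)*(-25)))) = 1/(-47 + 94/200) = 1/(-47 + 94*(1/200)) = 1/(-47 + 47/100) = 1/(-4653/100) = -100/4653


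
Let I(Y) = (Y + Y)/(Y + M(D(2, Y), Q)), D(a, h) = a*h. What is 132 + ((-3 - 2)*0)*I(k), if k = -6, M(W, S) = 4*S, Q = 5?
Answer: 132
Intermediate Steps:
I(Y) = 2*Y/(20 + Y) (I(Y) = (Y + Y)/(Y + 4*5) = (2*Y)/(Y + 20) = (2*Y)/(20 + Y) = 2*Y/(20 + Y))
132 + ((-3 - 2)*0)*I(k) = 132 + ((-3 - 2)*0)*(2*(-6)/(20 - 6)) = 132 + (-5*0)*(2*(-6)/14) = 132 + 0*(2*(-6)*(1/14)) = 132 + 0*(-6/7) = 132 + 0 = 132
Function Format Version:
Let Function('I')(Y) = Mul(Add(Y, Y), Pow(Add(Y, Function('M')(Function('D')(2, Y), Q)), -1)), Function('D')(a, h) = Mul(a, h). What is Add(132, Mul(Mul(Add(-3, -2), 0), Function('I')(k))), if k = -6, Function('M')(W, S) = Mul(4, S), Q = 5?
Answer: 132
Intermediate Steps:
Function('I')(Y) = Mul(2, Y, Pow(Add(20, Y), -1)) (Function('I')(Y) = Mul(Add(Y, Y), Pow(Add(Y, Mul(4, 5)), -1)) = Mul(Mul(2, Y), Pow(Add(Y, 20), -1)) = Mul(Mul(2, Y), Pow(Add(20, Y), -1)) = Mul(2, Y, Pow(Add(20, Y), -1)))
Add(132, Mul(Mul(Add(-3, -2), 0), Function('I')(k))) = Add(132, Mul(Mul(Add(-3, -2), 0), Mul(2, -6, Pow(Add(20, -6), -1)))) = Add(132, Mul(Mul(-5, 0), Mul(2, -6, Pow(14, -1)))) = Add(132, Mul(0, Mul(2, -6, Rational(1, 14)))) = Add(132, Mul(0, Rational(-6, 7))) = Add(132, 0) = 132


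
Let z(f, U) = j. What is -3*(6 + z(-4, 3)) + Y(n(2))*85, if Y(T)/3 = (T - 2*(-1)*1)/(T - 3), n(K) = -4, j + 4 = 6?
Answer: 342/7 ≈ 48.857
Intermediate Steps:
j = 2 (j = -4 + 6 = 2)
z(f, U) = 2
Y(T) = 3*(2 + T)/(-3 + T) (Y(T) = 3*((T - 2*(-1)*1)/(T - 3)) = 3*((T + 2*1)/(-3 + T)) = 3*((T + 2)/(-3 + T)) = 3*((2 + T)/(-3 + T)) = 3*(2 + T)/(-3 + T))
-3*(6 + z(-4, 3)) + Y(n(2))*85 = -3*(6 + 2) + (3*(2 - 4)/(-3 - 4))*85 = -3*8 + (3*(-2)/(-7))*85 = -24 + (3*(-⅐)*(-2))*85 = -24 + (6/7)*85 = -24 + 510/7 = 342/7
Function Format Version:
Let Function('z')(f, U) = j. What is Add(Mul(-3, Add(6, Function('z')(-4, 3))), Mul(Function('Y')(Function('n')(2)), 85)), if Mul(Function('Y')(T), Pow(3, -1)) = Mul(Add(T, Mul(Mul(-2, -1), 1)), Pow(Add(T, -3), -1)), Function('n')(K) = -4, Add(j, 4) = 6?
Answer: Rational(342, 7) ≈ 48.857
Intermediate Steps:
j = 2 (j = Add(-4, 6) = 2)
Function('z')(f, U) = 2
Function('Y')(T) = Mul(3, Pow(Add(-3, T), -1), Add(2, T)) (Function('Y')(T) = Mul(3, Mul(Add(T, Mul(Mul(-2, -1), 1)), Pow(Add(T, -3), -1))) = Mul(3, Mul(Add(T, Mul(2, 1)), Pow(Add(-3, T), -1))) = Mul(3, Mul(Add(T, 2), Pow(Add(-3, T), -1))) = Mul(3, Mul(Add(2, T), Pow(Add(-3, T), -1))) = Mul(3, Mul(Pow(Add(-3, T), -1), Add(2, T))) = Mul(3, Pow(Add(-3, T), -1), Add(2, T)))
Add(Mul(-3, Add(6, Function('z')(-4, 3))), Mul(Function('Y')(Function('n')(2)), 85)) = Add(Mul(-3, Add(6, 2)), Mul(Mul(3, Pow(Add(-3, -4), -1), Add(2, -4)), 85)) = Add(Mul(-3, 8), Mul(Mul(3, Pow(-7, -1), -2), 85)) = Add(-24, Mul(Mul(3, Rational(-1, 7), -2), 85)) = Add(-24, Mul(Rational(6, 7), 85)) = Add(-24, Rational(510, 7)) = Rational(342, 7)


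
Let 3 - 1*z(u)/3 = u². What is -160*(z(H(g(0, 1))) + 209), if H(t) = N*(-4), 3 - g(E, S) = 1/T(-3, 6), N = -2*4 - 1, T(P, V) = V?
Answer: 587200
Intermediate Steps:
N = -9 (N = -8 - 1 = -9)
g(E, S) = 17/6 (g(E, S) = 3 - 1/6 = 3 - 1*⅙ = 3 - ⅙ = 17/6)
H(t) = 36 (H(t) = -9*(-4) = 36)
z(u) = 9 - 3*u²
-160*(z(H(g(0, 1))) + 209) = -160*((9 - 3*36²) + 209) = -160*((9 - 3*1296) + 209) = -160*((9 - 3888) + 209) = -160*(-3879 + 209) = -160*(-3670) = 587200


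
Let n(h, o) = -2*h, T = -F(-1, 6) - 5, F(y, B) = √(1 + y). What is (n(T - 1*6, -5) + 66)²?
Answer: 7744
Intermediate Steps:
T = -5 (T = -√(1 - 1) - 5 = -√0 - 5 = -1*0 - 5 = 0 - 5 = -5)
(n(T - 1*6, -5) + 66)² = (-2*(-5 - 1*6) + 66)² = (-2*(-5 - 6) + 66)² = (-2*(-11) + 66)² = (22 + 66)² = 88² = 7744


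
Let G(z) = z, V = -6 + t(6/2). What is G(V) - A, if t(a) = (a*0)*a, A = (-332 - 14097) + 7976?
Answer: 6447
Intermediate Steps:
A = -6453 (A = -14429 + 7976 = -6453)
t(a) = 0 (t(a) = 0*a = 0)
V = -6 (V = -6 + 0 = -6)
G(V) - A = -6 - 1*(-6453) = -6 + 6453 = 6447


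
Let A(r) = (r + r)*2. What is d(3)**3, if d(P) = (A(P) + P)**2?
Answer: 11390625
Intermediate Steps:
A(r) = 4*r (A(r) = (2*r)*2 = 4*r)
d(P) = 25*P**2 (d(P) = (4*P + P)**2 = (5*P)**2 = 25*P**2)
d(3)**3 = (25*3**2)**3 = (25*9)**3 = 225**3 = 11390625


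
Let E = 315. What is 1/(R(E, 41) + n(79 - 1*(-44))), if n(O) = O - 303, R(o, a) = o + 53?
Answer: 1/188 ≈ 0.0053191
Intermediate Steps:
R(o, a) = 53 + o
n(O) = -303 + O
1/(R(E, 41) + n(79 - 1*(-44))) = 1/((53 + 315) + (-303 + (79 - 1*(-44)))) = 1/(368 + (-303 + (79 + 44))) = 1/(368 + (-303 + 123)) = 1/(368 - 180) = 1/188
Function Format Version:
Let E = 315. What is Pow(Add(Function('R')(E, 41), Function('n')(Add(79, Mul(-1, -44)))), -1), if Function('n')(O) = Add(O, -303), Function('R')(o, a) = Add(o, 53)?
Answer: Rational(1, 188) ≈ 0.0053191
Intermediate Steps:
Function('R')(o, a) = Add(53, o)
Function('n')(O) = Add(-303, O)
Pow(Add(Function('R')(E, 41), Function('n')(Add(79, Mul(-1, -44)))), -1) = Pow(Add(Add(53, 315), Add(-303, Add(79, Mul(-1, -44)))), -1) = Pow(Add(368, Add(-303, Add(79, 44))), -1) = Pow(Add(368, Add(-303, 123)), -1) = Pow(Add(368, -180), -1) = Pow(188, -1) = Rational(1, 188)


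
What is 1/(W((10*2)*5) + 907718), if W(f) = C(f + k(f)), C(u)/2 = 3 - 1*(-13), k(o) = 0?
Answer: 1/907750 ≈ 1.1016e-6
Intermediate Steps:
C(u) = 32 (C(u) = 2*(3 - 1*(-13)) = 2*(3 + 13) = 2*16 = 32)
W(f) = 32
1/(W((10*2)*5) + 907718) = 1/(32 + 907718) = 1/907750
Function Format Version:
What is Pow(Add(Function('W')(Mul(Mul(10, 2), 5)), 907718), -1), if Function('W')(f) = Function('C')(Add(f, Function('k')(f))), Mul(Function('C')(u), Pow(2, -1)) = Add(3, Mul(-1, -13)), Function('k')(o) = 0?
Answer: Rational(1, 907750) ≈ 1.1016e-6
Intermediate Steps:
Function('C')(u) = 32 (Function('C')(u) = Mul(2, Add(3, Mul(-1, -13))) = Mul(2, Add(3, 13)) = Mul(2, 16) = 32)
Function('W')(f) = 32
Pow(Add(Function('W')(Mul(Mul(10, 2), 5)), 907718), -1) = Pow(Add(32, 907718), -1) = Pow(907750, -1) = Rational(1, 907750)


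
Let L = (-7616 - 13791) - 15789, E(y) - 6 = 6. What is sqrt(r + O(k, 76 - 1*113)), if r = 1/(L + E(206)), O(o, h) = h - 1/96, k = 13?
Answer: I*sqrt(7196130627)/13944 ≈ 6.0836*I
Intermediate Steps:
E(y) = 12 (E(y) = 6 + 6 = 12)
L = -37196 (L = -21407 - 15789 = -37196)
O(o, h) = -1/96 + h (O(o, h) = h - 1*1/96 = h - 1/96 = -1/96 + h)
r = -1/37184 (r = 1/(-37196 + 12) = 1/(-37184) = -1/37184 ≈ -2.6893e-5)
sqrt(r + O(k, 76 - 1*113)) = sqrt(-1/37184 + (-1/96 + (76 - 1*113))) = sqrt(-1/37184 + (-1/96 + (76 - 113))) = sqrt(-1/37184 + (-1/96 - 37)) = sqrt(-1/37184 - 3553/96) = sqrt(-4128589/111552) = I*sqrt(7196130627)/13944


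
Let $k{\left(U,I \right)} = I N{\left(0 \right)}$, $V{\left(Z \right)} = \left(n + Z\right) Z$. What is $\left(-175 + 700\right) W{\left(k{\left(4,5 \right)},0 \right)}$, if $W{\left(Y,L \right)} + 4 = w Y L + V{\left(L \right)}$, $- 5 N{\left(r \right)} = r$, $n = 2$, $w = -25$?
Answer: $-2100$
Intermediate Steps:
$V{\left(Z \right)} = Z \left(2 + Z\right)$ ($V{\left(Z \right)} = \left(2 + Z\right) Z = Z \left(2 + Z\right)$)
$N{\left(r \right)} = - \frac{r}{5}$
$k{\left(U,I \right)} = 0$ ($k{\left(U,I \right)} = I \left(\left(- \frac{1}{5}\right) 0\right) = I 0 = 0$)
$W{\left(Y,L \right)} = -4 + L \left(2 + L\right) - 25 L Y$ ($W{\left(Y,L \right)} = -4 + \left(- 25 Y L + L \left(2 + L\right)\right) = -4 - \left(- L \left(2 + L\right) + 25 L Y\right) = -4 + L \left(2 + L\right) - 25 L Y$)
$\left(-175 + 700\right) W{\left(k{\left(4,5 \right)},0 \right)} = \left(-175 + 700\right) \left(-4 + 0 \left(2 + 0\right) - 0 \cdot 0\right) = 525 \left(-4 + 0 \cdot 2 + 0\right) = 525 \left(-4 + 0 + 0\right) = 525 \left(-4\right) = -2100$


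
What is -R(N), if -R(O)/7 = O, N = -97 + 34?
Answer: -441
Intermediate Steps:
N = -63
R(O) = -7*O
-R(N) = -(-7)*(-63) = -1*441 = -441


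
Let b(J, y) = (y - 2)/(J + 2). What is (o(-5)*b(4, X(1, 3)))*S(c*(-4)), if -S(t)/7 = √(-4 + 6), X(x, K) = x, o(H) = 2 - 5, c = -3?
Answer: -7*√2/2 ≈ -4.9497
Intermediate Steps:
o(H) = -3
S(t) = -7*√2 (S(t) = -7*√(-4 + 6) = -7*√2)
b(J, y) = (-2 + y)/(2 + J)
(o(-5)*b(4, X(1, 3)))*S(c*(-4)) = (-3*(-2 + 1)/(2 + 4))*(-7*√2) = (-3*(-1)/6)*(-7*√2) = (-(-1)/2)*(-7*√2) = (-3*(-⅙))*(-7*√2) = (-7*√2)/2 = -7*√2/2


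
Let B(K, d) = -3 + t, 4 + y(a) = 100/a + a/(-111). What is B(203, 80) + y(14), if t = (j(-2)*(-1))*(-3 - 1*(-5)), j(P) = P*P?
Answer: -6203/777 ≈ -7.9833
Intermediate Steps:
j(P) = P**2
y(a) = -4 + 100/a - a/111 (y(a) = -4 + (100/a + a/(-111)) = -4 + (100/a + a*(-1/111)) = -4 + (100/a - a/111) = -4 + 100/a - a/111)
t = -8 (t = ((-2)**2*(-1))*(-3 - 1*(-5)) = (4*(-1))*(-3 + 5) = -4*2 = -8)
B(K, d) = -11 (B(K, d) = -3 - 8 = -11)
B(203, 80) + y(14) = -11 + (-4 + 100/14 - 1/111*14) = -11 + (-4 + 100*(1/14) - 14/111) = -11 + (-4 + 50/7 - 14/111) = -11 + 2344/777 = -6203/777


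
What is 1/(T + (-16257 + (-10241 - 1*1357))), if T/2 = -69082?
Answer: -1/166019 ≈ -6.0234e-6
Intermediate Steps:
T = -138164 (T = 2*(-69082) = -138164)
1/(T + (-16257 + (-10241 - 1*1357))) = 1/(-138164 + (-16257 + (-10241 - 1*1357))) = 1/(-138164 + (-16257 + (-10241 - 1357))) = 1/(-138164 + (-16257 - 11598)) = 1/(-138164 - 27855) = 1/(-166019) = -1/166019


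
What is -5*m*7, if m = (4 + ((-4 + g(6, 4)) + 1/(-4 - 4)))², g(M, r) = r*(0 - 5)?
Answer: -907235/64 ≈ -14176.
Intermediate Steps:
g(M, r) = -5*r (g(M, r) = r*(-5) = -5*r)
m = 25921/64 (m = (4 + ((-4 - 5*4) + 1/(-4 - 4)))² = (4 + ((-4 - 20) + 1/(-8)))² = (4 + (-24 - ⅛))² = (4 - 193/8)² = (-161/8)² = 25921/64 ≈ 405.02)
-5*m*7 = -5*25921/64*7 = -129605/64*7 = -907235/64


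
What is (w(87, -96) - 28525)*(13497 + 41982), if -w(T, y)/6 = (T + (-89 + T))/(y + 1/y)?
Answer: -14583540872235/9217 ≈ -1.5822e+9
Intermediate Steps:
w(T, y) = -6*(-89 + 2*T)/(y + 1/y) (w(T, y) = -6*(T + (-89 + T))/(y + 1/y) = -6*(-89 + 2*T)/(y + 1/y))
(w(87, -96) - 28525)*(13497 + 41982) = (6*(-96)*(89 - 2*87)/(1 + (-96)²) - 28525)*(13497 + 41982) = (6*(-96)*(89 - 174)/(1 + 9216) - 28525)*55479 = (6*(-96)*(-85)/9217 - 28525)*55479 = (6*(-96)*(1/9217)*(-85) - 28525)*55479 = (48960/9217 - 28525)*55479 = -262865965/9217*55479 = -14583540872235/9217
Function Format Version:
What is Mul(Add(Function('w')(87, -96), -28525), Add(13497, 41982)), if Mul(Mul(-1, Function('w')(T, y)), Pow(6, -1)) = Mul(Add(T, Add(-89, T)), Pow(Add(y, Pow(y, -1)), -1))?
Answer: Rational(-14583540872235, 9217) ≈ -1.5822e+9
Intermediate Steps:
Function('w')(T, y) = Mul(-6, Pow(Add(y, Pow(y, -1)), -1), Add(-89, Mul(2, T))) (Function('w')(T, y) = Mul(-6, Mul(Add(T, Add(-89, T)), Pow(Add(y, Pow(y, -1)), -1))) = Mul(-6, Mul(Add(-89, Mul(2, T)), Pow(Add(y, Pow(y, -1)), -1))) = Mul(-6, Mul(Pow(Add(y, Pow(y, -1)), -1), Add(-89, Mul(2, T)))) = Mul(-6, Pow(Add(y, Pow(y, -1)), -1), Add(-89, Mul(2, T))))
Mul(Add(Function('w')(87, -96), -28525), Add(13497, 41982)) = Mul(Add(Mul(6, -96, Pow(Add(1, Pow(-96, 2)), -1), Add(89, Mul(-2, 87))), -28525), Add(13497, 41982)) = Mul(Add(Mul(6, -96, Pow(Add(1, 9216), -1), Add(89, -174)), -28525), 55479) = Mul(Add(Mul(6, -96, Pow(9217, -1), -85), -28525), 55479) = Mul(Add(Mul(6, -96, Rational(1, 9217), -85), -28525), 55479) = Mul(Add(Rational(48960, 9217), -28525), 55479) = Mul(Rational(-262865965, 9217), 55479) = Rational(-14583540872235, 9217)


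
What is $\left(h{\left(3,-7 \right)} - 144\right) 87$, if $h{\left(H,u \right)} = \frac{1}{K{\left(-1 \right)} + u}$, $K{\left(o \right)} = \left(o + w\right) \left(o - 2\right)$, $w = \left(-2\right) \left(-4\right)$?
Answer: $- \frac{350871}{28} \approx -12531.0$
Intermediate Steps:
$w = 8$
$K{\left(o \right)} = \left(-2 + o\right) \left(8 + o\right)$ ($K{\left(o \right)} = \left(o + 8\right) \left(o - 2\right) = \left(8 + o\right) \left(-2 + o\right) = \left(-2 + o\right) \left(8 + o\right)$)
$h{\left(H,u \right)} = \frac{1}{-21 + u}$ ($h{\left(H,u \right)} = \frac{1}{\left(-16 + \left(-1\right)^{2} + 6 \left(-1\right)\right) + u} = \frac{1}{\left(-16 + 1 - 6\right) + u} = \frac{1}{-21 + u}$)
$\left(h{\left(3,-7 \right)} - 144\right) 87 = \left(\frac{1}{-21 - 7} - 144\right) 87 = \left(\frac{1}{-28} - 144\right) 87 = \left(- \frac{1}{28} - 144\right) 87 = \left(- \frac{4033}{28}\right) 87 = - \frac{350871}{28}$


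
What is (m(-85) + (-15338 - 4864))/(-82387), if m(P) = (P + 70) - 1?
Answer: 20218/82387 ≈ 0.24540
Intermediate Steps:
m(P) = 69 + P (m(P) = (70 + P) - 1 = 69 + P)
(m(-85) + (-15338 - 4864))/(-82387) = ((69 - 85) + (-15338 - 4864))/(-82387) = (-16 - 20202)*(-1/82387) = -20218*(-1/82387) = 20218/82387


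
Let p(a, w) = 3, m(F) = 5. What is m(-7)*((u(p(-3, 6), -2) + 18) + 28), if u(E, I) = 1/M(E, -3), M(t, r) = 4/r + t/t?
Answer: 215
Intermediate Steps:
M(t, r) = 1 + 4/r (M(t, r) = 4/r + 1 = 1 + 4/r)
u(E, I) = -3 (u(E, I) = 1/((4 - 3)/(-3)) = 1/(-1/3*1) = 1/(-1/3) = -3)
m(-7)*((u(p(-3, 6), -2) + 18) + 28) = 5*((-3 + 18) + 28) = 5*(15 + 28) = 5*43 = 215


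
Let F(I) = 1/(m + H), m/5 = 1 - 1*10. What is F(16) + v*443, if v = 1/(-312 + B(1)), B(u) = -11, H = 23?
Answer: -10069/7106 ≈ -1.4170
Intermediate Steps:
m = -45 (m = 5*(1 - 1*10) = 5*(1 - 10) = 5*(-9) = -45)
F(I) = -1/22 (F(I) = 1/(-45 + 23) = 1/(-22) = -1/22)
v = -1/323 (v = 1/(-312 - 11) = 1/(-323) = -1/323 ≈ -0.0030960)
F(16) + v*443 = -1/22 - 1/323*443 = -1/22 - 443/323 = -10069/7106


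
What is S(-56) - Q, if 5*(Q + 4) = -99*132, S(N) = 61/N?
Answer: 732623/280 ≈ 2616.5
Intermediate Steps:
Q = -13088/5 (Q = -4 + (-99*132)/5 = -4 + (1/5)*(-13068) = -4 - 13068/5 = -13088/5 ≈ -2617.6)
S(-56) - Q = 61/(-56) - 1*(-13088/5) = 61*(-1/56) + 13088/5 = -61/56 + 13088/5 = 732623/280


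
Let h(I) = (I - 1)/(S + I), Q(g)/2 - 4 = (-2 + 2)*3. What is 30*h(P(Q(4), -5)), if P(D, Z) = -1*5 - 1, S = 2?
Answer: 105/2 ≈ 52.500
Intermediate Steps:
Q(g) = 8 (Q(g) = 8 + 2*((-2 + 2)*3) = 8 + 2*(0*3) = 8 + 2*0 = 8 + 0 = 8)
P(D, Z) = -6 (P(D, Z) = -5 - 1 = -6)
h(I) = (-1 + I)/(2 + I) (h(I) = (I - 1)/(2 + I) = (-1 + I)/(2 + I))
30*h(P(Q(4), -5)) = 30*((-1 - 6)/(2 - 6)) = 30*(-7/(-4)) = 30*(-¼*(-7)) = 30*(7/4) = 105/2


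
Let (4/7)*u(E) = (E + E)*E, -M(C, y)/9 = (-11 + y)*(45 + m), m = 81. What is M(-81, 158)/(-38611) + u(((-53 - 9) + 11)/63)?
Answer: 32162527/4864986 ≈ 6.6110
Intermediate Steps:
M(C, y) = 12474 - 1134*y (M(C, y) = -9*(-11 + y)*(45 + 81) = -9*(-11 + y)*126 = -9*(-1386 + 126*y) = 12474 - 1134*y)
u(E) = 7*E**2/2 (u(E) = 7*((E + E)*E)/4 = 7*((2*E)*E)/4 = 7*(2*E**2)/4 = 7*E**2/2)
M(-81, 158)/(-38611) + u(((-53 - 9) + 11)/63) = (12474 - 1134*158)/(-38611) + 7*(((-53 - 9) + 11)/63)**2/2 = (12474 - 179172)*(-1/38611) + 7*((-62 + 11)*(1/63))**2/2 = -166698*(-1/38611) + 7*(-51*1/63)**2/2 = 166698/38611 + 7*(-17/21)**2/2 = 166698/38611 + (7/2)*(289/441) = 166698/38611 + 289/126 = 32162527/4864986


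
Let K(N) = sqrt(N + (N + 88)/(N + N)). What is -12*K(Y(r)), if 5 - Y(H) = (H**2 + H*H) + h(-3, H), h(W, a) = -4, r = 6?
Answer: -2*I*sqrt(111482)/7 ≈ -95.397*I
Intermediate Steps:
Y(H) = 9 - 2*H**2 (Y(H) = 5 - ((H**2 + H*H) - 4) = 5 - ((H**2 + H**2) - 4) = 5 - (2*H**2 - 4) = 5 - (-4 + 2*H**2) = 5 + (4 - 2*H**2) = 9 - 2*H**2)
K(N) = sqrt(N + (88 + N)/(2*N)) (K(N) = sqrt(N + (88 + N)/((2*N))) = sqrt(N + (88 + N)*(1/(2*N))) = sqrt(N + (88 + N)/(2*N)))
-12*K(Y(r)) = -6*sqrt(2 + 4*(9 - 2*6**2) + 176/(9 - 2*6**2)) = -6*sqrt(2 + 4*(9 - 2*36) + 176/(9 - 2*36)) = -6*sqrt(2 + 4*(9 - 72) + 176/(9 - 72)) = -6*sqrt(2 + 4*(-63) + 176/(-63)) = -6*sqrt(2 - 252 + 176*(-1/63)) = -6*sqrt(2 - 252 - 176/63) = -6*sqrt(-15926/63) = -6*I*sqrt(111482)/21 = -2*I*sqrt(111482)/7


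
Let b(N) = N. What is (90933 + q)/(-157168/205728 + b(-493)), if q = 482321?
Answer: -7370899932/6348817 ≈ -1161.0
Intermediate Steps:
(90933 + q)/(-157168/205728 + b(-493)) = (90933 + 482321)/(-157168/205728 - 493) = 573254/(-157168*1/205728 - 493) = 573254/(-9823/12858 - 493) = 573254/(-6348817/12858) = 573254*(-12858/6348817) = -7370899932/6348817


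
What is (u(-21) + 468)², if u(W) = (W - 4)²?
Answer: 1194649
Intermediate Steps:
u(W) = (-4 + W)²
(u(-21) + 468)² = ((-4 - 21)² + 468)² = ((-25)² + 468)² = (625 + 468)² = 1093² = 1194649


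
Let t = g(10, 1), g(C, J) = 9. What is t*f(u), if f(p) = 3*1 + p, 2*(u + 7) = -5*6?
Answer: -171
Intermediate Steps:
u = -22 (u = -7 + (-5*6)/2 = -7 + (1/2)*(-30) = -7 - 15 = -22)
t = 9
f(p) = 3 + p
t*f(u) = 9*(3 - 22) = 9*(-19) = -171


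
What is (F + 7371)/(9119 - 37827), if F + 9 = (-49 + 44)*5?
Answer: -7337/28708 ≈ -0.25557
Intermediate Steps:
F = -34 (F = -9 + (-49 + 44)*5 = -9 - 5*5 = -9 - 25 = -34)
(F + 7371)/(9119 - 37827) = (-34 + 7371)/(9119 - 37827) = 7337/(-28708) = 7337*(-1/28708) = -7337/28708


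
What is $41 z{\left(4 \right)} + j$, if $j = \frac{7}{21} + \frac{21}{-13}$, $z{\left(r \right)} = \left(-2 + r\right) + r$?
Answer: $\frac{9544}{39} \approx 244.72$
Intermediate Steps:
$z{\left(r \right)} = -2 + 2 r$
$j = - \frac{50}{39}$ ($j = 7 \cdot \frac{1}{21} + 21 \left(- \frac{1}{13}\right) = \frac{1}{3} - \frac{21}{13} = - \frac{50}{39} \approx -1.2821$)
$41 z{\left(4 \right)} + j = 41 \left(-2 + 2 \cdot 4\right) - \frac{50}{39} = 41 \left(-2 + 8\right) - \frac{50}{39} = 41 \cdot 6 - \frac{50}{39} = 246 - \frac{50}{39} = \frac{9544}{39}$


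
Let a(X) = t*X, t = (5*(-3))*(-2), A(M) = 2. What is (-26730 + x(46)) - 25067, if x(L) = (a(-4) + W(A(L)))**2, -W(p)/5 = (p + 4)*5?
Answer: 21103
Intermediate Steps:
W(p) = -100 - 25*p (W(p) = -5*(p + 4)*5 = -5*(4 + p)*5 = -5*(20 + 5*p) = -100 - 25*p)
t = 30 (t = -15*(-2) = 30)
a(X) = 30*X
x(L) = 72900 (x(L) = (30*(-4) + (-100 - 25*2))**2 = (-120 + (-100 - 50))**2 = (-120 - 150)**2 = (-270)**2 = 72900)
(-26730 + x(46)) - 25067 = (-26730 + 72900) - 25067 = 46170 - 25067 = 21103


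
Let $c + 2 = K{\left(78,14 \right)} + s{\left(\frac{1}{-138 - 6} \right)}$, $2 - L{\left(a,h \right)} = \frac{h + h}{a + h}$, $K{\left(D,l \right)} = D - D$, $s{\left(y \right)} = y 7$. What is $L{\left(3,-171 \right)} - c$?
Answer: $\frac{2029}{1008} \approx 2.0129$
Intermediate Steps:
$s{\left(y \right)} = 7 y$
$K{\left(D,l \right)} = 0$
$L{\left(a,h \right)} = 2 - \frac{2 h}{a + h}$ ($L{\left(a,h \right)} = 2 - \frac{h + h}{a + h} = 2 - \frac{2 h}{a + h}$)
$c = - \frac{295}{144}$ ($c = -2 + \left(0 + \frac{7}{-138 - 6}\right) = -2 + \left(0 + \frac{7}{-144}\right) = -2 + \left(0 + 7 \left(- \frac{1}{144}\right)\right) = -2 + \left(0 - \frac{7}{144}\right) = -2 - \frac{7}{144} = - \frac{295}{144} \approx -2.0486$)
$L{\left(3,-171 \right)} - c = 2 \cdot 3 \frac{1}{3 - 171} - - \frac{295}{144} = 2 \cdot 3 \frac{1}{-168} + \frac{295}{144} = 2 \cdot 3 \left(- \frac{1}{168}\right) + \frac{295}{144} = - \frac{1}{28} + \frac{295}{144} = \frac{2029}{1008}$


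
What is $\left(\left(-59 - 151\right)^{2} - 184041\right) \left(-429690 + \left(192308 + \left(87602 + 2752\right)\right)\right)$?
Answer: $20575245348$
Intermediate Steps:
$\left(\left(-59 - 151\right)^{2} - 184041\right) \left(-429690 + \left(192308 + \left(87602 + 2752\right)\right)\right) = \left(\left(-210\right)^{2} - 184041\right) \left(-429690 + \left(192308 + 90354\right)\right) = \left(44100 - 184041\right) \left(-429690 + 282662\right) = \left(-139941\right) \left(-147028\right) = 20575245348$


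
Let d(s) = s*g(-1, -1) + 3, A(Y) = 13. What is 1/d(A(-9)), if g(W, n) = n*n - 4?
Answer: -1/36 ≈ -0.027778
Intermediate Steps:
g(W, n) = -4 + n² (g(W, n) = n² - 4 = -4 + n²)
d(s) = 3 - 3*s (d(s) = s*(-4 + (-1)²) + 3 = s*(-4 + 1) + 3 = s*(-3) + 3 = -3*s + 3 = 3 - 3*s)
1/d(A(-9)) = 1/(3 - 3*13) = 1/(3 - 39) = 1/(-36) = -1/36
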